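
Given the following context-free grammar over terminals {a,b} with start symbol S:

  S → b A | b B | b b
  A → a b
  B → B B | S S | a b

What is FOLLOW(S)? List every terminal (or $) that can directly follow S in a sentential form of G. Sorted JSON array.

FIRST iteration:
[1]
  A via A→a b: +{a}
  B via B→a b: +{a}
  S via S→b A: +{b}
  FIRST[S]={b}  FIRST[A]={a}  FIRST[B]={a}
[2]
  B via B→S S: +{b}
  FIRST[S]={b}  FIRST[A]={a}  FIRST[B]={a,b}
[3] (no change)
  FIRST[S]={b}  FIRST[A]={a}  FIRST[B]={a,b}

FOLLOW iteration:
FOLLOW(S) := {$}
pass 1:
  B→B B: FOLLOW(B) ⊇ FIRST(B) = {a,b}; new: +{a,b}
  B→S S: FOLLOW(S) ⊇ FIRST(S) = {b}; new: +{b}
  B→S S: FOLLOW(S) ⊇ FOLLOW(B) ⊇ {a,b}; new: +{a}
  S→b A: FOLLOW(A) ⊇ FOLLOW(S) ⊇ {$,a,b}; new: +{$,a,b}
  S→b B: FOLLOW(B) ⊇ FOLLOW(S) ⊇ {$,a,b}; new: +{$}
  FOLLOW(S)={$,a,b}  FOLLOW(A)={$,a,b}  FOLLOW(B)={$,a,b}
pass 2: — fixpoint
  FOLLOW(S)={$,a,b}  FOLLOW(A)={$,a,b}  FOLLOW(B)={$,a,b}

FOLLOW(S) = ["$", "a", "b"]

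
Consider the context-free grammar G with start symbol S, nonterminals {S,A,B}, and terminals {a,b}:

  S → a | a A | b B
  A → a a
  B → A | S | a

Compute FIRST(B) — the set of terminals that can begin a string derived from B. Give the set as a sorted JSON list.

FIRST iteration:
pass 1:
  A via A→a a: +{a}
  B via B→A: +{a}
  S via S→a: +{a}
  S via S→b B: +{b}
  FIRST(S)={a,b}  FIRST(A)={a}  FIRST(B)={a}
pass 2:
  B via B→S: +{b}
  FIRST(S)={a,b}  FIRST(A)={a}  FIRST(B)={a,b}
pass 3: done
  FIRST(S)={a,b}  FIRST(A)={a}  FIRST(B)={a,b}

FIRST(B) = ["a", "b"]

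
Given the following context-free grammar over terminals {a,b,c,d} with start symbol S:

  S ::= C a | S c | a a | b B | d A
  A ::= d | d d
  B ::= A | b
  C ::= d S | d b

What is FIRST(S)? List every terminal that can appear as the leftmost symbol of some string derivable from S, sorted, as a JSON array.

FIRST iteration:
round 1:
  A via A→d: +{d}
  B via B→A: +{d}
  B via B→b: +{b}
  C via C→d S: +{d}
  S via S→C a: +{d}
  S via S→a a: +{a}
  S via S→b B: +{b}
  S: {a,b,d}  A: {d}  B: {b,d}  C: {d}
round 2: done
  S: {a,b,d}  A: {d}  B: {b,d}  C: {d}

FIRST(S) = ["a", "b", "d"]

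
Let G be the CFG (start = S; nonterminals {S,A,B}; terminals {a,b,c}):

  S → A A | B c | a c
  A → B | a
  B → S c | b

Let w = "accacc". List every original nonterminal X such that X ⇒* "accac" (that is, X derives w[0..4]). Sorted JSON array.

Convert to CNF:
  S -> A A | B T0 | T1 T0
  A -> S T0 | a | b
  B -> S T0 | b
  T0 -> c
  T1 -> a

Fill CYK table bottom-up, restricted to cells inside w[0..4]:
  [0..0]={A,T1}  "a"  orig:{A}
  [1..1]={T0}  "c"  orig:{}
  [2..2]={T0}  "c"  orig:{}
  [3..3]={A,T1}  "a"  orig:{A}
  [4..4]={T0}  "c"  orig:{}
  [0..1]={S}  "ac"
  [1..2]=∅  "cc"
  [2..3]=∅  "ca"
  [3..4]={S}  "ac"
  [0..2]={A,B}  "acc"
  [1..3]=∅  "cca"
  [2..4]=∅  "cac"
  [0..3]={S}  "acca"
  [1..4]=∅  "ccac"
  [0..4]={A,B}  "accac"

Original NTs in T[0,4] deriving "accac": ["A", "B"]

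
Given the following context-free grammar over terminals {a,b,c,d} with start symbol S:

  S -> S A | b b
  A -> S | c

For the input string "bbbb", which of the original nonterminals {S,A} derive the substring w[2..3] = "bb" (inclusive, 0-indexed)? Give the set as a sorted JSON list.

CNF form of G:
  S -> S A | T0 T0
  A -> S A | T0 T0 | c
  T0 -> b

CYK table (by increasing span), restricted to cells inside w[2..3]:
  [2..2]={T0}  "b"  orig:{}
  [3..3]={T0}  "b"  orig:{}
  [2..3]={A,S}  "bb"

Original NTs in T[2,3] deriving "bb": ["A", "S"]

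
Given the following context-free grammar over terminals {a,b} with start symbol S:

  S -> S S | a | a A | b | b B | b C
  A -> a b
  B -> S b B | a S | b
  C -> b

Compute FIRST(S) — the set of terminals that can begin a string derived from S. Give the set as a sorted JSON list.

FIRST iteration:
[1]
  A via A→a b: +{a}
  B via B→a S: +{a}
  B via B→b: +{b}
  C via C→b: +{b}
  S via S→a: +{a}
  S via S→b: +{b}
  S: {a,b}  A: {a}  B: {a,b}  C: {b}
[2] — fixpoint
  S: {a,b}  A: {a}  B: {a,b}  C: {b}

FIRST(S) = ["a", "b"]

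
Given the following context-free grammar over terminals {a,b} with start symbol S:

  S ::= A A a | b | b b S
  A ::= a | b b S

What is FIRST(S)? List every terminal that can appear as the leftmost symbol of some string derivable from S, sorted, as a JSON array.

FIRST sets, iterate to fixpoint:
round 1:
  A via A→a: +{a}
  A via A→b b S: +{b}
  S via S→A A a: +{a,b}
  FIRST(S)={a,b}  FIRST(A)={a,b}
round 2: (no change)
  FIRST(S)={a,b}  FIRST(A)={a,b}

FIRST(S) = ["a", "b"]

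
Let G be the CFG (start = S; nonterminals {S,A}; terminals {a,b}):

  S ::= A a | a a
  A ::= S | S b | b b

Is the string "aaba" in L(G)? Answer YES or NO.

CNF form of G:
  S -> A T0 | T0 T0
  A -> A T0 | S T1 | T0 T0 | T1 T1
  T0 -> a
  T1 -> b

CYK fill:
  T[0,0] 'a' = {T0}  orig:{}
  T[1,1] 'a' = {T0}  orig:{}
  T[2,2] 'b' = {T1}  orig:{}
  T[3,3] 'a' = {T0}  orig:{}
  T[0,1] 'aa' = {A,S}
  T[1,2] 'ab' = ∅
  T[2,3] 'ba' = ∅
  T[0,2] 'aab' = {A}
  T[1,3] 'aba' = ∅
  T[0,3] 'aaba' = {A,S}

S ∈ T[0,3] ⇒ YES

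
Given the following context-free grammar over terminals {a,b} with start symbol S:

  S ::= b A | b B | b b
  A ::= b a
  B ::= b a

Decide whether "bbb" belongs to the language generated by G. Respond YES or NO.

CNF form of G:
  S -> T0 A | T0 B | T0 T0
  A -> T0 T1
  B -> T0 T1
  T0 -> b
  T1 -> a

CYK fill:
  cell(0,0) b: {T0}  orig:{}
  cell(1,1) b: {T0}  orig:{}
  cell(2,2) b: {T0}  orig:{}
  cell(0,1) bb: {S}
  cell(1,2) bb: {S}
  cell(0,2) bbb: ∅

S ∉ T[0,2] ⇒ NO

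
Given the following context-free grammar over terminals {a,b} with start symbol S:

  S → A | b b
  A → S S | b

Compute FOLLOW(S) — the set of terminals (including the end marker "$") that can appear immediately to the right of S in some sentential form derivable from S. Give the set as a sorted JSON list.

FIRST iteration:
iter 1:
  A via A→b: +{b}
  S via S→A: +{b}
  S: {b}  A: {b}
iter 2: (no change)
  S: {b}  A: {b}

FOLLOW iteration:
seed FOLLOW(S) with $
pass 1:
  A→S S: FOLLOW(S) ⊇ FIRST(S) = {b}; new: +{b}
  S→A: FOLLOW(A) ⊇ FOLLOW(S) ⊇ {$,b}; new: +{$,b}
  S: {$,b}  A: {$,b}
pass 2: — fixpoint
  S: {$,b}  A: {$,b}

FOLLOW(S) = ["$", "b"]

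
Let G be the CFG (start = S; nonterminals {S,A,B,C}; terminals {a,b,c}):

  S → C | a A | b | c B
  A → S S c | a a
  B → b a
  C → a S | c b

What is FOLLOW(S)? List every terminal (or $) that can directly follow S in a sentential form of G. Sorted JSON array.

Compute FIRST by fixpoint:
iter 1:
  A via A→a a: +{a}
  B via B→b a: +{b}
  C via C→a S: +{a}
  C via C→c b: +{c}
  S via S→C: +{a,c}
  S via S→b: +{b}
  FIRST[S]={a,b,c}  FIRST[A]={a}  FIRST[B]={b}  FIRST[C]={a,c}
iter 2:
  A via A→S S c: +{b,c}
  FIRST[S]={a,b,c}  FIRST[A]={a,b,c}  FIRST[B]={b}  FIRST[C]={a,c}
iter 3: — fixpoint
  FIRST[S]={a,b,c}  FIRST[A]={a,b,c}  FIRST[B]={b}  FIRST[C]={a,c}

FOLLOW iteration:
seed FOLLOW(S) with $
[1]
  A→S S c: FOLLOW(S) ⊇ FIRST(S) = {a,b,c}; new: +{a,b,c}
  S→C: FOLLOW(C) ⊇ FOLLOW(S) ⊇ {$,a,b,c}; new: +{$,a,b,c}
  S→a A: FOLLOW(A) ⊇ FOLLOW(S) ⊇ {$,a,b,c}; new: +{$,a,b,c}
  S→c B: FOLLOW(B) ⊇ FOLLOW(S) ⊇ {$,a,b,c}; new: +{$,a,b,c}
  FOLLOW(S)={$,a,b,c}  FOLLOW(A)={$,a,b,c}  FOLLOW(B)={$,a,b,c}  FOLLOW(C)={$,a,b,c}
[2] (no change)
  FOLLOW(S)={$,a,b,c}  FOLLOW(A)={$,a,b,c}  FOLLOW(B)={$,a,b,c}  FOLLOW(C)={$,a,b,c}

FOLLOW(S) = ["$", "a", "b", "c"]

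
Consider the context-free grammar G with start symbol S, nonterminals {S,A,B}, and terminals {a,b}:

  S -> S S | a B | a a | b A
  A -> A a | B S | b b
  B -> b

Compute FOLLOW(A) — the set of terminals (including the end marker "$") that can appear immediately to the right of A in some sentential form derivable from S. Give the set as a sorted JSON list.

FIRST iteration:
round 1:
  A via A→b b: +{b}
  B via B→b: +{b}
  S via S→a B: +{a}
  S via S→b A: +{b}
  S: {a,b}  A: {b}  B: {b}
round 2: done
  S: {a,b}  A: {b}  B: {b}

FOLLOW sets:
FOLLOW(S) := {$}
pass 1:
  A→A a: FOLLOW(A) ⊇ FIRST(a) = {a}; new: +{a}
  A→B S: FOLLOW(B) ⊇ FIRST(S) = {a,b}; new: +{a,b}
  A→B S: FOLLOW(S) ⊇ FOLLOW(A) ⊇ {a}; new: +{a}
  S→S S: FOLLOW(S) ⊇ FIRST(S) = {a,b}; new: +{b}
  S→a B: FOLLOW(B) ⊇ FOLLOW(S) ⊇ {$,a,b}; new: +{$}
  S→b A: FOLLOW(A) ⊇ FOLLOW(S) ⊇ {$,a,b}; new: +{$,b}
  FOLLOW[S]={$,a,b}  FOLLOW[A]={$,a,b}  FOLLOW[B]={$,a,b}
pass 2: — fixpoint
  FOLLOW[S]={$,a,b}  FOLLOW[A]={$,a,b}  FOLLOW[B]={$,a,b}

FOLLOW(A) = ["$", "a", "b"]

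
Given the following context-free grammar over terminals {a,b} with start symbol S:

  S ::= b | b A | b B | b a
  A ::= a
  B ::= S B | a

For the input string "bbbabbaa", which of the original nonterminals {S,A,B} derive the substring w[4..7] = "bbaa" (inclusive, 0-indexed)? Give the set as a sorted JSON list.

CNF form of G:
  S -> T0 A | T0 B | T0 T1 | b
  A -> a
  B -> S B | a
  T0 -> b
  T1 -> a

CYK fill — only the sub-triangle for w[4..7]:
  cell(4,4) b: {S,T0}  orig:{S}
  cell(5,5) b: {S,T0}  orig:{S}
  cell(6,6) a: {A,B,T1}  orig:{A,B}
  cell(7,7) a: {A,B,T1}  orig:{A,B}
  cell(4,5) bb: ∅
  cell(5,6) ba: {B,S}
  cell(6,7) aa: ∅
  cell(4,6) bba: {B,S}
  cell(5,7) baa: {B}
  cell(4,7) bbaa: {B,S}

Original NTs in T[4,7] deriving "bbaa": ["B", "S"]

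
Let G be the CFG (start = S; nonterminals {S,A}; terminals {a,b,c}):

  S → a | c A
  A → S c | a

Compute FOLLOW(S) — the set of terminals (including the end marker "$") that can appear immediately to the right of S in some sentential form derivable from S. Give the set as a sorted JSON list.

Compute FIRST by fixpoint:
round 1:
  A via A→a: +{a}
  S via S→a: +{a}
  S via S→c A: +{c}
  FIRST(S)={a,c}  FIRST(A)={a}
round 2:
  A via A→S c: +{c}
  FIRST(S)={a,c}  FIRST(A)={a,c}
round 3: (no change)
  FIRST(S)={a,c}  FIRST(A)={a,c}

FOLLOW sets:
initialize: $ ∈ FOLLOW(S)
iter 1:
  A→S c: FOLLOW(S) ⊇ FIRST(c) = {c}; new: +{c}
  S→c A: FOLLOW(A) ⊇ FOLLOW(S) ⊇ {$,c}; new: +{$,c}
  FOLLOW[S]={$,c}  FOLLOW[A]={$,c}
iter 2: done
  FOLLOW[S]={$,c}  FOLLOW[A]={$,c}

FOLLOW(S) = ["$", "c"]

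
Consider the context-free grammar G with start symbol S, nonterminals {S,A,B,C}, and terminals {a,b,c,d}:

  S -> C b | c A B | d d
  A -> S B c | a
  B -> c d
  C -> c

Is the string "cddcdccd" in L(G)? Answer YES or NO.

CNF form of G:
  S -> C T2 | T0 X4 | T1 T1
  A -> S X3 | a
  B -> T0 T1
  C -> c
  T0 -> c
  T1 -> d
  T2 -> b
  X3 -> B T0
  X4 -> A B

CYK fill:
  cell(0,0) c: {C,T0}  orig:{C}
  cell(1,1) d: {T1}  orig:{}
  cell(2,2) d: {T1}  orig:{}
  cell(3,3) c: {C,T0}  orig:{C}
  cell(4,4) d: {T1}  orig:{}
  cell(5,5) c: {C,T0}  orig:{C}
  cell(6,6) c: {C,T0}  orig:{C}
  cell(7,7) d: {T1}  orig:{}
  cell(0,1) cd: {B}
  cell(1,2) dd: {S}
  cell(2,3) dc: ∅
  cell(3,4) cd: {B}
  cell(4,5) dc: ∅
  cell(5,6) cc: ∅
  cell(6,7) cd: {B}
  cell(0,2) cdd: ∅
  cell(1,3) ddc: ∅
  cell(2,4) dcd: ∅
  cell(3,5) cdc: {X3}  orig:{}
  cell(4,6) dcc: ∅
  cell(5,7) ccd: ∅
  cell(0,3) cddc: ∅
  cell(1,4) ddcd: ∅
  cell(2,5) dcdc: ∅
  cell(3,6) cdcc: ∅
  cell(4,7) dccd: ∅
  cell(0,4) cddcd: ∅
  cell(1,5) ddcdc: {A}
  cell(2,6) dcdcc: ∅
  cell(3,7) cdccd: ∅
  cell(0,5) cddcdc: ∅
  cell(1,6) ddcdcc: ∅
  cell(2,7) dcdccd: ∅
  cell(0,6) cddcdcc: ∅
  cell(1,7) ddcdccd: {X4}  orig:{}
  cell(0,7) cddcdccd: {S}

S ∈ T[0,7] ⇒ YES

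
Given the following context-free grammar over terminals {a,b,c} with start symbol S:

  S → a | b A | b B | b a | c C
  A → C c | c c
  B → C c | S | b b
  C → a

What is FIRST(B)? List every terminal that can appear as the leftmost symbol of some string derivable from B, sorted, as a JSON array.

Compute FIRST by fixpoint:
[1]
  A via A→c c: +{c}
  B via B→b b: +{b}
  C via C→a: +{a}
  S via S→a: +{a}
  S via S→b A: +{b}
  S via S→c C: +{c}
  S: {a,b,c}  A: {c}  B: {b}  C: {a}
[2]
  A via A→C c: +{a}
  B via B→C c: +{a}
  B via B→S: +{c}
  S: {a,b,c}  A: {a,c}  B: {a,b,c}  C: {a}
[3] done
  S: {a,b,c}  A: {a,c}  B: {a,b,c}  C: {a}

FIRST(B) = ["a", "b", "c"]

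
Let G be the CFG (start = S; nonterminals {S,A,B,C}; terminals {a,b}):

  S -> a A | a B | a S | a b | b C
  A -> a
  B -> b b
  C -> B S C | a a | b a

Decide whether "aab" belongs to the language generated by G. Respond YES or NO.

Convert to CNF:
  S -> T0 C | T1 A | T1 B | T1 S | T1 T0
  A -> a
  B -> T0 T0
  C -> B X2 | T0 T1 | T1 T1
  T0 -> b
  T1 -> a
  X2 -> S C

Fill CYK table bottom-up:
  [0..0]={A,T1}  "a"  orig:{A}
  [1..1]={A,T1}  "a"  orig:{A}
  [2..2]={T0}  "b"  orig:{}
  [0..1]={C,S}  "aa"
  [1..2]={S}  "ab"
  [0..2]={S}  "aab"

S ∈ T[0,2] ⇒ YES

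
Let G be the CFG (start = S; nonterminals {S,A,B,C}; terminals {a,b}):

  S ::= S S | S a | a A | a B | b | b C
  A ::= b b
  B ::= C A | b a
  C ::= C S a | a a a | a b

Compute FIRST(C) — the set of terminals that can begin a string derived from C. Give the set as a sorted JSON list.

FIRST iteration:
[1]
  A via A→b b: +{b}
  B via B→b a: +{b}
  C via C→a a a: +{a}
  S via S→a A: +{a}
  S via S→b: +{b}
  FIRST(S)={a,b}  FIRST(A)={b}  FIRST(B)={b}  FIRST(C)={a}
[2]
  B via B→C A: +{a}
  FIRST(S)={a,b}  FIRST(A)={b}  FIRST(B)={a,b}  FIRST(C)={a}
[3] done
  FIRST(S)={a,b}  FIRST(A)={b}  FIRST(B)={a,b}  FIRST(C)={a}

FIRST(C) = ["a"]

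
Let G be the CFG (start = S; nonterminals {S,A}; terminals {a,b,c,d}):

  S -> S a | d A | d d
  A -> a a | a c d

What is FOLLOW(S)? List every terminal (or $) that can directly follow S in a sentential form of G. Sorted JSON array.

Compute FIRST by fixpoint:
[1]
  A via A→a a: +{a}
  S via S→d A: +{d}
  FIRST[S]={d}  FIRST[A]={a}
[2] (stable)
  FIRST[S]={d}  FIRST[A]={a}

FOLLOW iteration:
initialize: $ ∈ FOLLOW(S)
round 1:
  S→S a: FOLLOW(S) ⊇ FIRST(a) = {a}; new: +{a}
  S→d A: FOLLOW(A) ⊇ FOLLOW(S) ⊇ {$,a}; new: +{$,a}
  FOLLOW[S]={$,a}  FOLLOW[A]={$,a}
round 2: (no change)
  FOLLOW[S]={$,a}  FOLLOW[A]={$,a}

FOLLOW(S) = ["$", "a"]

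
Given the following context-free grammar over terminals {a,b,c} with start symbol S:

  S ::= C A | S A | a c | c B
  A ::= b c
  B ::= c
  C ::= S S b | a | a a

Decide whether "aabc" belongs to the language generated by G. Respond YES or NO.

Convert to CNF:
  S -> C A | S A | T1 B | T2 T1
  A -> T0 T1
  B -> c
  C -> S X3 | T2 T2 | a
  T0 -> b
  T1 -> c
  T2 -> a
  X3 -> S T0

Fill CYK table bottom-up:
  [0..0]={C,T2}  "a"  orig:{C}
  [1..1]={C,T2}  "a"  orig:{C}
  [2..2]={T0}  "b"  orig:{}
  [3..3]={B,T1}  "c"  orig:{B}
  [0..1]={C}  "aa"
  [1..2]=∅  "ab"
  [2..3]={A}  "bc"
  [0..2]=∅  "aab"
  [1..3]={S}  "abc"
  [0..3]={S}  "aabc"

S ∈ T[0,3] ⇒ YES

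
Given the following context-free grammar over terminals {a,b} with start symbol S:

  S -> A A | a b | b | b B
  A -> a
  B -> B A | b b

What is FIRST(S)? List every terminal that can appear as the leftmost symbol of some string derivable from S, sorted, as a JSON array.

Compute FIRST by fixpoint:
[1]
  A via A→a: +{a}
  B via B→b b: +{b}
  S via S→A A: +{a}
  S via S→b: +{b}
  S: {a,b}  A: {a}  B: {b}
[2] — fixpoint
  S: {a,b}  A: {a}  B: {b}

FIRST(S) = ["a", "b"]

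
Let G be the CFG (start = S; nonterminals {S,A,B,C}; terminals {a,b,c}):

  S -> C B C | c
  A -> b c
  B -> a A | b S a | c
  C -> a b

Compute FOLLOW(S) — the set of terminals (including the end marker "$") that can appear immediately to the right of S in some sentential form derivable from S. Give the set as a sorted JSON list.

Compute FIRST by fixpoint:
[1]
  A via A→b c: +{b}
  B via B→a A: +{a}
  B via B→b S a: +{b}
  B via B→c: +{c}
  C via C→a b: +{a}
  S via S→C B C: +{a}
  S via S→c: +{c}
  FIRST(S)={a,c}  FIRST(A)={b}  FIRST(B)={a,b,c}  FIRST(C)={a}
[2] (no change)
  FIRST(S)={a,c}  FIRST(A)={b}  FIRST(B)={a,b,c}  FIRST(C)={a}

FOLLOW iteration:
seed FOLLOW(S) with $
iter 1:
  B→b S a: FOLLOW(S) ⊇ FIRST(a) = {a}; new: +{a}
  S→C B C: FOLLOW(C) ⊇ FIRST(B) = {a,b,c}; new: +{a,b,c}
  S→C B C: FOLLOW(B) ⊇ FIRST(C) = {a}; new: +{a}
  S→C B C: FOLLOW(C) ⊇ FOLLOW(S) ⊇ {$,a}; new: +{$}
  FOLLOW[S]={$,a}  FOLLOW[A]={}  FOLLOW[B]={a}  FOLLOW[C]={$,a,b,c}
iter 2:
  B→a A: FOLLOW(A) ⊇ FOLLOW(B) ⊇ {a}; new: +{a}
  FOLLOW[S]={$,a}  FOLLOW[A]={a}  FOLLOW[B]={a}  FOLLOW[C]={$,a,b,c}
iter 3: done
  FOLLOW[S]={$,a}  FOLLOW[A]={a}  FOLLOW[B]={a}  FOLLOW[C]={$,a,b,c}

FOLLOW(S) = ["$", "a"]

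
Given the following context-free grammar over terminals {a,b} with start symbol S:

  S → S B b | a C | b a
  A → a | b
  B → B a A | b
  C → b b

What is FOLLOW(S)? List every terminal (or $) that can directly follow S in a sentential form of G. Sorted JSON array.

Compute FIRST by fixpoint:
[1]
  A via A→a: +{a}
  A via A→b: +{b}
  B via B→b: +{b}
  C via C→b b: +{b}
  S via S→a C: +{a}
  S via S→b a: +{b}
  FIRST[S]={a,b}  FIRST[A]={a,b}  FIRST[B]={b}  FIRST[C]={b}
[2] (stable)
  FIRST[S]={a,b}  FIRST[A]={a,b}  FIRST[B]={b}  FIRST[C]={b}

FOLLOW sets:
seed FOLLOW(S) with $
round 1:
  B→B a A: FOLLOW(B) ⊇ FIRST(a) = {a}; new: +{a}
  B→B a A: FOLLOW(A) ⊇ FOLLOW(B) ⊇ {a}; new: +{a}
  S→S B b: FOLLOW(S) ⊇ FIRST(B) = {b}; new: +{b}
  S→S B b: FOLLOW(B) ⊇ FIRST(b) = {b}; new: +{b}
  S→a C: FOLLOW(C) ⊇ FOLLOW(S) ⊇ {$,b}; new: +{$,b}
  FOLLOW(S)={$,b}  FOLLOW(A)={a}  FOLLOW(B)={a,b}  FOLLOW(C)={$,b}
round 2:
  B→B a A: FOLLOW(A) ⊇ FOLLOW(B) ⊇ {a,b}; new: +{b}
  FOLLOW(S)={$,b}  FOLLOW(A)={a,b}  FOLLOW(B)={a,b}  FOLLOW(C)={$,b}
round 3: (stable)
  FOLLOW(S)={$,b}  FOLLOW(A)={a,b}  FOLLOW(B)={a,b}  FOLLOW(C)={$,b}

FOLLOW(S) = ["$", "b"]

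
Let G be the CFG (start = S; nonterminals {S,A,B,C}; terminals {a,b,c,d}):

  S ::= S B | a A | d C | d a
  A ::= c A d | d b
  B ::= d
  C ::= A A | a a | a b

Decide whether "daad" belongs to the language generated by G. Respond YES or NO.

CNF form of G:
  S -> S B | T1 C | T1 T3 | T3 A
  A -> T0 X4 | T1 T2
  B -> d
  C -> A A | T3 T2 | T3 T3
  T0 -> c
  T1 -> d
  T2 -> b
  T3 -> a
  X4 -> A T1

Fill CYK table bottom-up:
  cell(0,0) d: {B,T1}  orig:{B}
  cell(1,1) a: {T3}  orig:{}
  cell(2,2) a: {T3}  orig:{}
  cell(3,3) d: {B,T1}  orig:{B}
  cell(0,1) da: {S}
  cell(1,2) aa: {C}
  cell(2,3) ad: ∅
  cell(0,2) daa: {S}
  cell(1,3) aad: ∅
  cell(0,3) daad: {S}

S ∈ T[0,3] ⇒ YES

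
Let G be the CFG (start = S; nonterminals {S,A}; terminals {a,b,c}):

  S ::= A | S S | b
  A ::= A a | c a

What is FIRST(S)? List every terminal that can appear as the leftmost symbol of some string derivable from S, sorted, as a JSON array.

Compute FIRST by fixpoint:
iter 1:
  A via A→c a: +{c}
  S via S→A: +{c}
  S via S→b: +{b}
  FIRST(S)={b,c}  FIRST(A)={c}
iter 2: done
  FIRST(S)={b,c}  FIRST(A)={c}

FIRST(S) = ["b", "c"]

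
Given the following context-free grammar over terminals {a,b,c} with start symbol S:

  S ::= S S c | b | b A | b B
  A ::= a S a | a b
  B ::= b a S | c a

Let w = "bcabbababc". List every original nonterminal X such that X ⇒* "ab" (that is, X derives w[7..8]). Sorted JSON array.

CNF form of G:
  S -> S X5 | T1 A | T1 B | b
  A -> T0 T1 | T0 X3
  B -> T1 X4 | T2 T0
  T0 -> a
  T1 -> b
  T2 -> c
  X3 -> S T0
  X4 -> T0 S
  X5 -> S T2

CYK table (by increasing span), restricted to cells inside w[7..8]:
  [7..7]={T0}  "a"  orig:{}
  [8..8]={S,T1}  "b"  orig:{S}
  [7..8]={A,X4}  "ab"  orig:{A}

Original NTs in T[7,8] deriving "ab": ["A"]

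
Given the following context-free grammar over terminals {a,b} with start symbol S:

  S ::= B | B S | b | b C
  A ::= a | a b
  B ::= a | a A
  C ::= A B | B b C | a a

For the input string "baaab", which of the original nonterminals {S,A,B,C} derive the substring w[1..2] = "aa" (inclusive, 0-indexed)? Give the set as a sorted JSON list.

Convert to CNF:
  S -> B S | T0 A | T1 C | a | b
  A -> T0 T1 | a
  B -> T0 A | a
  C -> A B | B X2 | T0 T0
  T0 -> a
  T1 -> b
  X2 -> T1 C

CYK fill — only the sub-triangle for w[1..2]:
  T[1,1] 'a' = {A,B,S,T0}  orig:{A,B,S}
  T[2,2] 'a' = {A,B,S,T0}  orig:{A,B,S}
  T[1,2] 'aa' = {B,C,S}

Original NTs in T[1,2] deriving "aa": ["B", "C", "S"]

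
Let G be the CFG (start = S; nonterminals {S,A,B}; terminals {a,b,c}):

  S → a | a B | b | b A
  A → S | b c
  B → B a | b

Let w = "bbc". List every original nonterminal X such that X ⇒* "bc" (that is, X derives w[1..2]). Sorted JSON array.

Convert to CNF:
  S -> T0 B | T1 A | a | b
  A -> T0 B | T1 A | T1 T2 | a | b
  B -> B T0 | b
  T0 -> a
  T1 -> b
  T2 -> c

CYK fill (cells [i..j] with 1 ≤ i ≤ j ≤ 2 only):
  cell(1,1) b: {A,B,S,T1}  orig:{A,B,S}
  cell(2,2) c: {T2}  orig:{}
  cell(1,2) bc: {A}

Original NTs in T[1,2] deriving "bc": ["A"]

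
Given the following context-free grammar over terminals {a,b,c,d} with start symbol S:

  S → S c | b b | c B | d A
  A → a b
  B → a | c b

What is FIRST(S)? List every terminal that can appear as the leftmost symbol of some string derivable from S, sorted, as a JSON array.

Compute FIRST by fixpoint:
iter 1:
  A via A→a b: +{a}
  B via B→a: +{a}
  B via B→c b: +{c}
  S via S→b b: +{b}
  S via S→c B: +{c}
  S via S→d A: +{d}
  FIRST(S)={b,c,d}  FIRST(A)={a}  FIRST(B)={a,c}
iter 2: done
  FIRST(S)={b,c,d}  FIRST(A)={a}  FIRST(B)={a,c}

FIRST(S) = ["b", "c", "d"]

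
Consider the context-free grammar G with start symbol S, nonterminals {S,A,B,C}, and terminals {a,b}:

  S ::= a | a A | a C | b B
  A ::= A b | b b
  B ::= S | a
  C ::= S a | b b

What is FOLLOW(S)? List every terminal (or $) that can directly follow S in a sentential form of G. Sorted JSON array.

FIRST sets, iterate to fixpoint:
iter 1:
  A via A→b b: +{b}
  B via B→a: +{a}
  C via C→b b: +{b}
  S via S→a: +{a}
  S via S→b B: +{b}
  FIRST[S]={a,b}  FIRST[A]={b}  FIRST[B]={a}  FIRST[C]={b}
iter 2:
  B via B→S: +{b}
  C via C→S a: +{a}
  FIRST[S]={a,b}  FIRST[A]={b}  FIRST[B]={a,b}  FIRST[C]={a,b}
iter 3: (stable)
  FIRST[S]={a,b}  FIRST[A]={b}  FIRST[B]={a,b}  FIRST[C]={a,b}

FOLLOW sets:
initialize: $ ∈ FOLLOW(S)
iter 1:
  A→A b: FOLLOW(A) ⊇ FIRST(b) = {b}; new: +{b}
  C→S a: FOLLOW(S) ⊇ FIRST(a) = {a}; new: +{a}
  S→a A: FOLLOW(A) ⊇ FOLLOW(S) ⊇ {$,a}; new: +{$,a}
  S→a C: FOLLOW(C) ⊇ FOLLOW(S) ⊇ {$,a}; new: +{$,a}
  S→b B: FOLLOW(B) ⊇ FOLLOW(S) ⊇ {$,a}; new: +{$,a}
  FOLLOW[S]={$,a}  FOLLOW[A]={$,a,b}  FOLLOW[B]={$,a}  FOLLOW[C]={$,a}
iter 2: — fixpoint
  FOLLOW[S]={$,a}  FOLLOW[A]={$,a,b}  FOLLOW[B]={$,a}  FOLLOW[C]={$,a}

FOLLOW(S) = ["$", "a"]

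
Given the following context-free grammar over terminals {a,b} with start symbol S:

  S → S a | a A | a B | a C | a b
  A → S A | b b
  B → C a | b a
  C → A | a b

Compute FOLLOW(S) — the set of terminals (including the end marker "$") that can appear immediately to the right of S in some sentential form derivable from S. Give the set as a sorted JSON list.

Compute FIRST by fixpoint:
iter 1:
  A via A→b b: +{b}
  B via B→b a: +{b}
  C via C→A: +{b}
  C via C→a b: +{a}
  S via S→a A: +{a}
  FIRST[S]={a}  FIRST[A]={b}  FIRST[B]={b}  FIRST[C]={a,b}
iter 2:
  A via A→S A: +{a}
  B via B→C a: +{a}
  FIRST[S]={a}  FIRST[A]={a,b}  FIRST[B]={a,b}  FIRST[C]={a,b}
iter 3: (stable)
  FIRST[S]={a}  FIRST[A]={a,b}  FIRST[B]={a,b}  FIRST[C]={a,b}

FOLLOW iteration:
initialize: $ ∈ FOLLOW(S)
pass 1:
  A→S A: FOLLOW(S) ⊇ FIRST(A) = {a,b}; new: +{a,b}
  B→C a: FOLLOW(C) ⊇ FIRST(a) = {a}; new: +{a}
  C→A: FOLLOW(A) ⊇ FOLLOW(C) ⊇ {a}; new: +{a}
  S→a A: FOLLOW(A) ⊇ FOLLOW(S) ⊇ {$,a,b}; new: +{$,b}
  S→a B: FOLLOW(B) ⊇ FOLLOW(S) ⊇ {$,a,b}; new: +{$,a,b}
  S→a C: FOLLOW(C) ⊇ FOLLOW(S) ⊇ {$,a,b}; new: +{$,b}
  FOLLOW(S)={$,a,b}  FOLLOW(A)={$,a,b}  FOLLOW(B)={$,a,b}  FOLLOW(C)={$,a,b}
pass 2: — fixpoint
  FOLLOW(S)={$,a,b}  FOLLOW(A)={$,a,b}  FOLLOW(B)={$,a,b}  FOLLOW(C)={$,a,b}

FOLLOW(S) = ["$", "a", "b"]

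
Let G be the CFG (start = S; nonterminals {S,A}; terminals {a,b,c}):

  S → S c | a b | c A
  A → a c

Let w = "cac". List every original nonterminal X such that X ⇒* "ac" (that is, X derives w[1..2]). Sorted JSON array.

CNF form of G:
  S -> S T1 | T0 T2 | T1 A
  A -> T0 T1
  T0 -> a
  T1 -> c
  T2 -> b

Fill CYK table bottom-up (cells [i..j] with 1 ≤ i ≤ j ≤ 2 only):
  T[1,1] 'a' = {T0}  orig:{}
  T[2,2] 'c' = {T1}  orig:{}
  T[1,2] 'ac' = {A}

Original NTs in T[1,2] deriving "ac": ["A"]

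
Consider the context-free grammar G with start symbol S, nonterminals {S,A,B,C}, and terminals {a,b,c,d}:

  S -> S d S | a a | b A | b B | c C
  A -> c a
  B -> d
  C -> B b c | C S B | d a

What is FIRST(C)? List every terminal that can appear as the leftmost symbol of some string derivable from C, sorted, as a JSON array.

Compute FIRST by fixpoint:
[1]
  A via A→c a: +{c}
  B via B→d: +{d}
  C via C→B b c: +{d}
  S via S→a a: +{a}
  S via S→b A: +{b}
  S via S→c C: +{c}
  FIRST[S]={a,b,c}  FIRST[A]={c}  FIRST[B]={d}  FIRST[C]={d}
[2] — fixpoint
  FIRST[S]={a,b,c}  FIRST[A]={c}  FIRST[B]={d}  FIRST[C]={d}

FIRST(C) = ["d"]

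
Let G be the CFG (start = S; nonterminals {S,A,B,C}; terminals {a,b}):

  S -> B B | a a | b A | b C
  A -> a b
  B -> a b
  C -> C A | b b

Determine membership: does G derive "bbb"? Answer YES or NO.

Convert to CNF:
  S -> B B | T0 T0 | T1 A | T1 C
  A -> T0 T1
  B -> T0 T1
  C -> C A | T1 T1
  T0 -> a
  T1 -> b

CYK fill:
  cell(0,0) b: {T1}  orig:{}
  cell(1,1) b: {T1}  orig:{}
  cell(2,2) b: {T1}  orig:{}
  cell(0,1) bb: {C}
  cell(1,2) bb: {C}
  cell(0,2) bbb: {S}

S ∈ T[0,2] ⇒ YES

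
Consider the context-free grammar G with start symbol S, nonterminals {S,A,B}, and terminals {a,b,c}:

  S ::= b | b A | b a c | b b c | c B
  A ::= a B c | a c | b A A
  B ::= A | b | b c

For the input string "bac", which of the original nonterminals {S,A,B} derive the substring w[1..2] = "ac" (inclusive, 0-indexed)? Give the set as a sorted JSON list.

CNF form of G:
  S -> T1 B | T2 A | T2 X7 | T2 X8 | b
  A -> T0 T1 | T0 X3 | T2 X4
  B -> T0 T1 | T0 X5 | T2 T1 | T2 X6 | b
  T0 -> a
  T1 -> c
  T2 -> b
  X3 -> B T1
  X4 -> A A
  X5 -> B T1
  X6 -> A A
  X7 -> T0 T1
  X8 -> T2 T1

Fill CYK table bottom-up (cells [i..j] with 1 ≤ i ≤ j ≤ 2 only):
  [1..1]={T0}  "a"  orig:{}
  [2..2]={T1}  "c"  orig:{}
  [1..2]={A,B,X7}  "ac"  orig:{A,B}

Original NTs in T[1,2] deriving "ac": ["A", "B"]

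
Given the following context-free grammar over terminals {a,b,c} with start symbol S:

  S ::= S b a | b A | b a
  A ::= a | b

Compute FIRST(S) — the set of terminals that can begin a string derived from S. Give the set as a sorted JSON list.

FIRST iteration:
[1]
  A via A→a: +{a}
  A via A→b: +{b}
  S via S→b A: +{b}
  S: {b}  A: {a,b}
[2] — fixpoint
  S: {b}  A: {a,b}

FIRST(S) = ["b"]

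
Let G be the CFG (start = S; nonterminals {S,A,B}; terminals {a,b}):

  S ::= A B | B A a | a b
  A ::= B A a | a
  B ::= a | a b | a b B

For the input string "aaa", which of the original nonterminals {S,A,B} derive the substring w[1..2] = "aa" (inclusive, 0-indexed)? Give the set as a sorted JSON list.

Convert to CNF:
  S -> A B | B X4 | T0 T1
  A -> B X2 | a
  B -> T0 T1 | T0 X3 | a
  T0 -> a
  T1 -> b
  X2 -> A T0
  X3 -> T1 B
  X4 -> A T0

CYK table (by increasing span) (cells [i..j] with 1 ≤ i ≤ j ≤ 2 only):
  cell(1,1) a: {A,B,T0}  orig:{A,B}
  cell(2,2) a: {A,B,T0}  orig:{A,B}
  cell(1,2) aa: {S,X2,X4}  orig:{S}

Original NTs in T[1,2] deriving "aa": ["S"]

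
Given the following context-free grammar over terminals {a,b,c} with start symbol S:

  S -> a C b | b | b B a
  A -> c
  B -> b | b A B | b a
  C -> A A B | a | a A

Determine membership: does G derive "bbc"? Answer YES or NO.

Convert to CNF:
  S -> T0 X5 | T1 X4 | b
  A -> c
  B -> T0 T1 | T0 X2 | b
  C -> A X3 | T1 A | a
  T0 -> b
  T1 -> a
  X2 -> A B
  X3 -> A B
  X4 -> C T0
  X5 -> B T1

Fill CYK table bottom-up:
  T[0,0] 'b' = {B,S,T0}  orig:{B,S}
  T[1,1] 'b' = {B,S,T0}  orig:{B,S}
  T[2,2] 'c' = {A}
  T[0,1] 'bb' = ∅
  T[1,2] 'bc' = ∅
  T[0,2] 'bbc' = ∅

S ∉ T[0,2] ⇒ NO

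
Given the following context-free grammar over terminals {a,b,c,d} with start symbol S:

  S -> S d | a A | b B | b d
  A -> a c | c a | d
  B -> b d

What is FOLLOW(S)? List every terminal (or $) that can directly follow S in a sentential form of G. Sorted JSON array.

Compute FIRST by fixpoint:
pass 1:
  A via A→a c: +{a}
  A via A→c a: +{c}
  A via A→d: +{d}
  B via B→b d: +{b}
  S via S→a A: +{a}
  S via S→b B: +{b}
  FIRST[S]={a,b}  FIRST[A]={a,c,d}  FIRST[B]={b}
pass 2: — fixpoint
  FIRST[S]={a,b}  FIRST[A]={a,c,d}  FIRST[B]={b}

FOLLOW sets:
initialize: $ ∈ FOLLOW(S)
round 1:
  S→S d: FOLLOW(S) ⊇ FIRST(d) = {d}; new: +{d}
  S→a A: FOLLOW(A) ⊇ FOLLOW(S) ⊇ {$,d}; new: +{$,d}
  S→b B: FOLLOW(B) ⊇ FOLLOW(S) ⊇ {$,d}; new: +{$,d}
  FOLLOW[S]={$,d}  FOLLOW[A]={$,d}  FOLLOW[B]={$,d}
round 2: done
  FOLLOW[S]={$,d}  FOLLOW[A]={$,d}  FOLLOW[B]={$,d}

FOLLOW(S) = ["$", "d"]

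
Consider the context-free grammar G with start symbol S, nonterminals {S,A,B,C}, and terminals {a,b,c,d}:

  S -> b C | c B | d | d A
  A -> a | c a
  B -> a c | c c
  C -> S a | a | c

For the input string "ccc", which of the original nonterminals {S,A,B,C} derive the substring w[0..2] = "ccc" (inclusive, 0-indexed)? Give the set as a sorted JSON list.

Convert to CNF:
  S -> T0 B | T2 C | T3 A | d
  A -> T0 T1 | a
  B -> T0 T0 | T1 T0
  C -> S T1 | a | c
  T0 -> c
  T1 -> a
  T2 -> b
  T3 -> d

CYK table (by increasing span) — only the sub-triangle for w[0..2]:
  T[0,0] 'c' = {C,T0}  orig:{C}
  T[1,1] 'c' = {C,T0}  orig:{C}
  T[2,2] 'c' = {C,T0}  orig:{C}
  T[0,1] 'cc' = {B}
  T[1,2] 'cc' = {B}
  T[0,2] 'ccc' = {S}

Original NTs in T[0,2] deriving "ccc": ["S"]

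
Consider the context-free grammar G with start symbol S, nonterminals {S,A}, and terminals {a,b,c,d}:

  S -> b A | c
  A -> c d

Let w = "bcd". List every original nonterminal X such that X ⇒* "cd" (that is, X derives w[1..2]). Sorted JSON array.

CNF form of G:
  S -> T2 A | c
  A -> T0 T1
  T0 -> c
  T1 -> d
  T2 -> b

CYK table (by increasing span), restricted to cells inside w[1..2]:
  T[1,1] 'c' = {S,T0}  orig:{S}
  T[2,2] 'd' = {T1}  orig:{}
  T[1,2] 'cd' = {A}

Original NTs in T[1,2] deriving "cd": ["A"]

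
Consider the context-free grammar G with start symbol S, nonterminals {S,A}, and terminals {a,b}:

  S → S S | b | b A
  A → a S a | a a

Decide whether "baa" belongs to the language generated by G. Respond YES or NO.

Convert to CNF:
  S -> S S | T1 A | b
  A -> T0 T0 | T0 X2
  T0 -> a
  T1 -> b
  X2 -> S T0

CYK table (by increasing span):
  cell(0,0) b: {S,T1}  orig:{S}
  cell(1,1) a: {T0}  orig:{}
  cell(2,2) a: {T0}  orig:{}
  cell(0,1) ba: {X2}  orig:{}
  cell(1,2) aa: {A}
  cell(0,2) baa: {S}

S ∈ T[0,2] ⇒ YES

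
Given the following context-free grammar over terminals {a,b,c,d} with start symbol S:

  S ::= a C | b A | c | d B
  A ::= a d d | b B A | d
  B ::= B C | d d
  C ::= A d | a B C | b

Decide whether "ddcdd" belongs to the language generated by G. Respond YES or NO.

Convert to CNF:
  S -> T0 C | T1 B | T2 A | c
  A -> T0 X3 | T2 X4 | d
  B -> B C | T1 T1
  C -> A T1 | T0 X5 | b
  T0 -> a
  T1 -> d
  T2 -> b
  X3 -> T1 T1
  X4 -> B A
  X5 -> B C

Fill CYK table bottom-up:
  cell(0,0) d: {A,T1}  orig:{A}
  cell(1,1) d: {A,T1}  orig:{A}
  cell(2,2) c: {S}
  cell(3,3) d: {A,T1}  orig:{A}
  cell(4,4) d: {A,T1}  orig:{A}
  cell(0,1) dd: {B,C,X3}  orig:{B,C}
  cell(1,2) dc: ∅
  cell(2,3) cd: ∅
  cell(3,4) dd: {B,C,X3}  orig:{B,C}
  cell(0,2) ddc: ∅
  cell(1,3) dcd: ∅
  cell(2,4) cdd: ∅
  cell(0,3) ddcd: ∅
  cell(1,4) dcdd: ∅
  cell(0,4) ddcdd: ∅

S ∉ T[0,4] ⇒ NO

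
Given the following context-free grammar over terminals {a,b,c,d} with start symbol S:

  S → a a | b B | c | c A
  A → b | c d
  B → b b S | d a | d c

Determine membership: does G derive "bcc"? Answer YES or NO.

CNF form of G:
  S -> T0 A | T2 B | T3 T3 | c
  A -> T0 T1 | b
  B -> T1 T0 | T1 T3 | T2 X4
  T0 -> c
  T1 -> d
  T2 -> b
  T3 -> a
  X4 -> T2 S

CYK fill:
  cell(0,0) b: {A,T2}  orig:{A}
  cell(1,1) c: {S,T0}  orig:{S}
  cell(2,2) c: {S,T0}  orig:{S}
  cell(0,1) bc: {X4}  orig:{}
  cell(1,2) cc: ∅
  cell(0,2) bcc: ∅

S ∉ T[0,2] ⇒ NO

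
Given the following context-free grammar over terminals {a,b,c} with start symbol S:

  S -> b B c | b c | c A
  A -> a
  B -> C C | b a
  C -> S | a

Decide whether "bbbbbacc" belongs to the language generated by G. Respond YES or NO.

Convert to CNF:
  S -> T0 T2 | T0 X4 | T2 A
  A -> a
  B -> C C | T0 T1
  C -> T0 T2 | T0 X3 | T2 A | a
  T0 -> b
  T1 -> a
  T2 -> c
  X3 -> B T2
  X4 -> B T2

CYK fill:
  T[0,0] 'b' = {T0}  orig:{}
  T[1,1] 'b' = {T0}  orig:{}
  T[2,2] 'b' = {T0}  orig:{}
  T[3,3] 'b' = {T0}  orig:{}
  T[4,4] 'b' = {T0}  orig:{}
  T[5,5] 'a' = {A,C,T1}  orig:{A,C}
  T[6,6] 'c' = {T2}  orig:{}
  T[7,7] 'c' = {T2}  orig:{}
  T[0,1] 'bb' = ∅
  T[1,2] 'bb' = ∅
  T[2,3] 'bb' = ∅
  T[3,4] 'bb' = ∅
  T[4,5] 'ba' = {B}
  T[5,6] 'ac' = ∅
  T[6,7] 'cc' = ∅
  T[0,2] 'bbb' = ∅
  T[1,3] 'bbb' = ∅
  T[2,4] 'bbb' = ∅
  T[3,5] 'bba' = ∅
  T[4,6] 'bac' = {X3,X4}  orig:{}
  T[5,7] 'acc' = ∅
  T[0,3] 'bbbb' = ∅
  T[1,4] 'bbbb' = ∅
  T[2,5] 'bbba' = ∅
  T[3,6] 'bbac' = {C,S}
  T[4,7] 'bacc' = ∅
  T[0,4] 'bbbbb' = ∅
  T[1,5] 'bbbba' = ∅
  T[2,6] 'bbbac' = ∅
  T[3,7] 'bbacc' = ∅
  T[0,5] 'bbbbba' = ∅
  T[1,6] 'bbbbac' = ∅
  T[2,7] 'bbbacc' = ∅
  T[0,6] 'bbbbbac' = ∅
  T[1,7] 'bbbbacc' = ∅
  T[0,7] 'bbbbbacc' = ∅

S ∉ T[0,7] ⇒ NO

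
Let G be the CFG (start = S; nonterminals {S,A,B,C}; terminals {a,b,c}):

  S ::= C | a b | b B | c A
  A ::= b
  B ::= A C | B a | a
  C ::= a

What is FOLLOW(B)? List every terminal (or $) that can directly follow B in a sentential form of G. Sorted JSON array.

FIRST iteration:
iter 1:
  A via A→b: +{b}
  B via B→A C: +{b}
  B via B→a: +{a}
  C via C→a: +{a}
  S via S→C: +{a}
  S via S→b B: +{b}
  S via S→c A: +{c}
  S: {a,b,c}  A: {b}  B: {a,b}  C: {a}
iter 2: (no change)
  S: {a,b,c}  A: {b}  B: {a,b}  C: {a}

Compute FOLLOW by fixpoint:
FOLLOW(S) := {$}
round 1:
  B→A C: FOLLOW(A) ⊇ FIRST(C) = {a}; new: +{a}
  B→B a: FOLLOW(B) ⊇ FIRST(a) = {a}; new: +{a}
  S→C: FOLLOW(C) ⊇ FOLLOW(S) ⊇ {$}; new: +{$}
  S→b B: FOLLOW(B) ⊇ FOLLOW(S) ⊇ {$}; new: +{$}
  S→c A: FOLLOW(A) ⊇ FOLLOW(S) ⊇ {$}; new: +{$}
  FOLLOW(S)={$}  FOLLOW(A)={$,a}  FOLLOW(B)={$,a}  FOLLOW(C)={$}
round 2:
  B→A C: FOLLOW(C) ⊇ FOLLOW(B) ⊇ {$,a}; new: +{a}
  FOLLOW(S)={$}  FOLLOW(A)={$,a}  FOLLOW(B)={$,a}  FOLLOW(C)={$,a}
round 3: — fixpoint
  FOLLOW(S)={$}  FOLLOW(A)={$,a}  FOLLOW(B)={$,a}  FOLLOW(C)={$,a}

FOLLOW(B) = ["$", "a"]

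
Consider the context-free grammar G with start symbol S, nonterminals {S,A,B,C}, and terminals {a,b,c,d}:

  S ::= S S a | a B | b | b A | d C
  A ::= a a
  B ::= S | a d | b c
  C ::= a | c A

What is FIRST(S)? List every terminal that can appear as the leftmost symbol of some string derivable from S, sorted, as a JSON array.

FIRST iteration:
round 1:
  A via A→a a: +{a}
  B via B→a d: +{a}
  B via B→b c: +{b}
  C via C→a: +{a}
  C via C→c A: +{c}
  S via S→a B: +{a}
  S via S→b: +{b}
  S via S→d C: +{d}
  FIRST[S]={a,b,d}  FIRST[A]={a}  FIRST[B]={a,b}  FIRST[C]={a,c}
round 2:
  B via B→S: +{d}
  FIRST[S]={a,b,d}  FIRST[A]={a}  FIRST[B]={a,b,d}  FIRST[C]={a,c}
round 3: — fixpoint
  FIRST[S]={a,b,d}  FIRST[A]={a}  FIRST[B]={a,b,d}  FIRST[C]={a,c}

FIRST(S) = ["a", "b", "d"]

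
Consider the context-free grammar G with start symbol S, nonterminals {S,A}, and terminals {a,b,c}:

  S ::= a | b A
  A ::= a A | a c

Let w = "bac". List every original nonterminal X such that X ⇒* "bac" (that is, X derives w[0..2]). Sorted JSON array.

CNF form of G:
  S -> T2 A | a
  A -> T0 A | T0 T1
  T0 -> a
  T1 -> c
  T2 -> b

CYK table (by increasing span), restricted to cells inside w[0..2]:
  cell(0,0) b: {T2}  orig:{}
  cell(1,1) a: {S,T0}  orig:{S}
  cell(2,2) c: {T1}  orig:{}
  cell(0,1) ba: ∅
  cell(1,2) ac: {A}
  cell(0,2) bac: {S}

Original NTs in T[0,2] deriving "bac": ["S"]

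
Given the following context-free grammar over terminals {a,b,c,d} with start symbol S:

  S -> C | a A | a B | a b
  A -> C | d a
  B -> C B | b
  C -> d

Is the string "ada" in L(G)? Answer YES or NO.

Convert to CNF:
  S -> T1 A | T1 B | T1 T2 | d
  A -> T0 T1 | d
  B -> C B | b
  C -> d
  T0 -> d
  T1 -> a
  T2 -> b

Fill CYK table bottom-up:
  cell(0,0) a: {T1}  orig:{}
  cell(1,1) d: {A,C,S,T0}  orig:{A,C,S}
  cell(2,2) a: {T1}  orig:{}
  cell(0,1) ad: {S}
  cell(1,2) da: {A}
  cell(0,2) ada: {S}

S ∈ T[0,2] ⇒ YES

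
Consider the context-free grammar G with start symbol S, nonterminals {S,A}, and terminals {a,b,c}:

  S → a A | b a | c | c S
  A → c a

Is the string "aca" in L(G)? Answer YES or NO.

Convert to CNF:
  S -> T0 S | T1 A | T2 T1 | c
  A -> T0 T1
  T0 -> c
  T1 -> a
  T2 -> b

CYK fill:
  [0..0]={T1}  "a"  orig:{}
  [1..1]={S,T0}  "c"  orig:{S}
  [2..2]={T1}  "a"  orig:{}
  [0..1]=∅  "ac"
  [1..2]={A}  "ca"
  [0..2]={S}  "aca"

S ∈ T[0,2] ⇒ YES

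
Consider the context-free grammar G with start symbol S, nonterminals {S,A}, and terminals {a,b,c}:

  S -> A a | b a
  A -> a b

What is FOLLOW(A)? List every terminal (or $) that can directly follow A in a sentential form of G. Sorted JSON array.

Compute FIRST by fixpoint:
pass 1:
  A via A→a b: +{a}
  S via S→A a: +{a}
  S via S→b a: +{b}
  S: {a,b}  A: {a}
pass 2: — fixpoint
  S: {a,b}  A: {a}

FOLLOW iteration:
initialize: $ ∈ FOLLOW(S)
round 1:
  S→A a: FOLLOW(A) ⊇ FIRST(a) = {a}; new: +{a}
  FOLLOW(S)={$}  FOLLOW(A)={a}
round 2: (no change)
  FOLLOW(S)={$}  FOLLOW(A)={a}

FOLLOW(A) = ["a"]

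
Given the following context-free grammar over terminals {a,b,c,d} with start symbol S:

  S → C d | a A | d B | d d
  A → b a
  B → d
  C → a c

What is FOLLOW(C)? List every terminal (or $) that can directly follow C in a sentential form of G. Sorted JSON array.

FIRST iteration:
round 1:
  A via A→b a: +{b}
  B via B→d: +{d}
  C via C→a c: +{a}
  S via S→C d: +{a}
  S via S→d B: +{d}
  S: {a,d}  A: {b}  B: {d}  C: {a}
round 2: — fixpoint
  S: {a,d}  A: {b}  B: {d}  C: {a}

Compute FOLLOW by fixpoint:
seed FOLLOW(S) with $
pass 1:
  S→C d: FOLLOW(C) ⊇ FIRST(d) = {d}; new: +{d}
  S→a A: FOLLOW(A) ⊇ FOLLOW(S) ⊇ {$}; new: +{$}
  S→d B: FOLLOW(B) ⊇ FOLLOW(S) ⊇ {$}; new: +{$}
  FOLLOW(S)={$}  FOLLOW(A)={$}  FOLLOW(B)={$}  FOLLOW(C)={d}
pass 2: done
  FOLLOW(S)={$}  FOLLOW(A)={$}  FOLLOW(B)={$}  FOLLOW(C)={d}

FOLLOW(C) = ["d"]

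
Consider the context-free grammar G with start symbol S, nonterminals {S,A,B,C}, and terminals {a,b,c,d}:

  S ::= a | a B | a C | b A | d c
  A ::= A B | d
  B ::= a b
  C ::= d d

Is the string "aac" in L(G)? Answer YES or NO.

Convert to CNF:
  S -> T0 B | T0 C | T1 A | T2 T3 | a
  A -> A B | d
  B -> T0 T1
  C -> T2 T2
  T0 -> a
  T1 -> b
  T2 -> d
  T3 -> c

Fill CYK table bottom-up:
  [0..0]={S,T0}  "a"  orig:{S}
  [1..1]={S,T0}  "a"  orig:{S}
  [2..2]={T3}  "c"  orig:{}
  [0..1]=∅  "aa"
  [1..2]=∅  "ac"
  [0..2]=∅  "aac"

S ∉ T[0,2] ⇒ NO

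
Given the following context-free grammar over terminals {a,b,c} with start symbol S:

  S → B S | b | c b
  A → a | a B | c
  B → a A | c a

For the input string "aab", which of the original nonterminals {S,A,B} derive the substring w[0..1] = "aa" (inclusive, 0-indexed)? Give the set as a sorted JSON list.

Convert to CNF:
  S -> B S | T1 T2 | b
  A -> T0 B | a | c
  B -> T0 A | T1 T0
  T0 -> a
  T1 -> c
  T2 -> b

CYK fill — only the sub-triangle for w[0..1]:
  [0..0]={A,T0}  "a"  orig:{A}
  [1..1]={A,T0}  "a"  orig:{A}
  [0..1]={B}  "aa"

Original NTs in T[0,1] deriving "aa": ["B"]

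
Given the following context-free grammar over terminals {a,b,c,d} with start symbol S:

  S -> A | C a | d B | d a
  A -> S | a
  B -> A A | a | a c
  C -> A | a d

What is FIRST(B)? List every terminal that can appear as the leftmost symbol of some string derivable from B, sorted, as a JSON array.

Compute FIRST by fixpoint:
round 1:
  A via A→a: +{a}
  B via B→A A: +{a}
  C via C→A: +{a}
  S via S→A: +{a}
  S via S→d B: +{d}
  S: {a,d}  A: {a}  B: {a}  C: {a}
round 2:
  A via A→S: +{d}
  B via B→A A: +{d}
  C via C→A: +{d}
  S: {a,d}  A: {a,d}  B: {a,d}  C: {a,d}
round 3: (stable)
  S: {a,d}  A: {a,d}  B: {a,d}  C: {a,d}

FIRST(B) = ["a", "d"]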